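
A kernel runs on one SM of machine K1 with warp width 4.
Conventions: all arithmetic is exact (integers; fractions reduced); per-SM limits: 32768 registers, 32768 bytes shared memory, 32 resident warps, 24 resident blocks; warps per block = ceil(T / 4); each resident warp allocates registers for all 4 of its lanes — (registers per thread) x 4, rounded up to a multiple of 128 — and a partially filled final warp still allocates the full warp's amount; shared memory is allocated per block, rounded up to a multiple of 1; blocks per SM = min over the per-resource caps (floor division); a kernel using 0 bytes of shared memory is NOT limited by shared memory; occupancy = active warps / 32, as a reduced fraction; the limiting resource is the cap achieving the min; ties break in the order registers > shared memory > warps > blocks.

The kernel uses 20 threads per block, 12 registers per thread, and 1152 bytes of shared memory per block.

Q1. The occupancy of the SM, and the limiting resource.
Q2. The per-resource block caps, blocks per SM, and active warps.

Answer: occupancy 15/16, limited by warps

registers: 51 blocks
shared memory: 28 blocks
warps: 6 blocks
blocks: 24 blocks

Answer: 6 blocks, 30 active warps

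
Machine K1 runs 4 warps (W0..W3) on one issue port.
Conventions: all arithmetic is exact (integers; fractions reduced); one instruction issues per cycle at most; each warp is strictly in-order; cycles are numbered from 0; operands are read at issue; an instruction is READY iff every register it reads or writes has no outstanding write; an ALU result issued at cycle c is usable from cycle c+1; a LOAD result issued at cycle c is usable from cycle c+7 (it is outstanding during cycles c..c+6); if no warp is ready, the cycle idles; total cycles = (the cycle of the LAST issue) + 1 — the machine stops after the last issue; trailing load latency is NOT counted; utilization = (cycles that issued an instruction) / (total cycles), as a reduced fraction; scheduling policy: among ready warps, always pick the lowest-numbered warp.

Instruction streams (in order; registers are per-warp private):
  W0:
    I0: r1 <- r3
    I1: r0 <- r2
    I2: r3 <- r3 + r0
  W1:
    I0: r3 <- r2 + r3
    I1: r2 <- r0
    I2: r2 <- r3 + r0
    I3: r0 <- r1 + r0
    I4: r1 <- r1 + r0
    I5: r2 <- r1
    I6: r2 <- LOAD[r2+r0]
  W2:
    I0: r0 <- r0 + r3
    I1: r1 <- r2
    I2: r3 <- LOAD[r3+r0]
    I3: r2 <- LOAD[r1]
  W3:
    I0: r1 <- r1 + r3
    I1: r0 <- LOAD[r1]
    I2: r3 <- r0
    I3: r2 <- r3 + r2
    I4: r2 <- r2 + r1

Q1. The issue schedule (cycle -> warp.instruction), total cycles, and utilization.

cycle 0: W0.I0
cycle 1: W0.I1
cycle 2: W0.I2
cycle 3: W1.I0
cycle 4: W1.I1
cycle 5: W1.I2
cycle 6: W1.I3
cycle 7: W1.I4
cycle 8: W1.I5
cycle 9: W1.I6
cycle 10: W2.I0
cycle 11: W2.I1
cycle 12: W2.I2
cycle 13: W2.I3
cycle 14: W3.I0
cycle 15: W3.I1
cycle 16: idle
cycle 17: idle
cycle 18: idle
cycle 19: idle
cycle 20: idle
cycle 21: idle
cycle 22: W3.I2
cycle 23: W3.I3
cycle 24: W3.I4

Answer: 25 cycles, utilization 19/25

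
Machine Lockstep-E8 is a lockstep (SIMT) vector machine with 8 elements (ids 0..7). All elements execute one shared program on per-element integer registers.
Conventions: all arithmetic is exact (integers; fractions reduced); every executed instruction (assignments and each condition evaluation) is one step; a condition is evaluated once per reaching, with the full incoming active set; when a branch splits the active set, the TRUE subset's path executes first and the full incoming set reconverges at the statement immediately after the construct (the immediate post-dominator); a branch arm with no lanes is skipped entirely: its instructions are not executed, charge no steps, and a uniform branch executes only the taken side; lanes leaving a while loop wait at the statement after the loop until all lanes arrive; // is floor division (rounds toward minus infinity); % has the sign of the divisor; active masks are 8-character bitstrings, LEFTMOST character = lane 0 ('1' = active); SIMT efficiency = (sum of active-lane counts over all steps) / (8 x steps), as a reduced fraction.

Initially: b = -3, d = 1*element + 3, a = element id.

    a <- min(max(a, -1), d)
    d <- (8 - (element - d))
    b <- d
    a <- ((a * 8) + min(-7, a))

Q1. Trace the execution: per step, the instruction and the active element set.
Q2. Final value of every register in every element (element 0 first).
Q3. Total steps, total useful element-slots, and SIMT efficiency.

step 0: a <- min(max(a, -1), d)      11111111
step 1: d <- (8 - (element - d))     11111111
step 2: b <- d                       11111111
step 3: a <- ((a * 8) + min(-7, a))  11111111

Answer: 4 steps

b: 11,11,11,11,11,11,11,11
d: 11,11,11,11,11,11,11,11
a: -7,1,9,17,25,33,41,49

steps = 4; useful = 32; efficiency = 32/32 = 1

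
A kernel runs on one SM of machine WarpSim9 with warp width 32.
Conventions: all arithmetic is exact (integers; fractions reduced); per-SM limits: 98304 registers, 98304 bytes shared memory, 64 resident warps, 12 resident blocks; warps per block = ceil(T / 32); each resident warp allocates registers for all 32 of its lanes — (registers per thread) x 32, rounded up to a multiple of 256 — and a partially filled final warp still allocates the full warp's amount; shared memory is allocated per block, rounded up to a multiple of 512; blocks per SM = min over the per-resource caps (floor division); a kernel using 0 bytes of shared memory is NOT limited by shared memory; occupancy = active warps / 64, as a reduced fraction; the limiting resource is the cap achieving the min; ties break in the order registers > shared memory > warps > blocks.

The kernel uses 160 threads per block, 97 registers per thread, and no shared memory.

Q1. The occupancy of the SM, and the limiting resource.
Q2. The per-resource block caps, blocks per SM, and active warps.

Answer: occupancy 25/64, limited by registers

registers: 5 blocks
shared memory: no limit (kernel uses none)
warps: 12 blocks
blocks: 12 blocks

Answer: 5 blocks, 25 active warps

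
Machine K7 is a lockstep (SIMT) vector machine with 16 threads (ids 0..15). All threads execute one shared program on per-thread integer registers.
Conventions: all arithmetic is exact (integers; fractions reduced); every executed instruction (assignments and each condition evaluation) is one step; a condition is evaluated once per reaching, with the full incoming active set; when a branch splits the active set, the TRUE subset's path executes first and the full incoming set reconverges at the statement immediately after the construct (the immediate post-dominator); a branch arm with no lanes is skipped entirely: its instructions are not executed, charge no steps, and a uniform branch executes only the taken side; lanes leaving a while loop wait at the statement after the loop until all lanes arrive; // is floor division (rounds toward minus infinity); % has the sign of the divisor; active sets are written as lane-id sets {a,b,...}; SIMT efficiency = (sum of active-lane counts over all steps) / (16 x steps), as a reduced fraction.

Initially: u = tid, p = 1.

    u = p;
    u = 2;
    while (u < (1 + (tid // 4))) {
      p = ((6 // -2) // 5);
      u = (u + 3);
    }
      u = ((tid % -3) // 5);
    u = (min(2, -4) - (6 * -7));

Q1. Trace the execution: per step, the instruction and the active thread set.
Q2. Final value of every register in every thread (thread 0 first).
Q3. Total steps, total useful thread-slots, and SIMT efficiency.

step 0: u <- p                       {0,1,2,3,4,5,6,7,8,9,10,11,12,13,14,15}
step 1: u <- 2                       {0,1,2,3,4,5,6,7,8,9,10,11,12,13,14,15}
step 2: eval (u < (1 + (tid // 4)))  {0,1,2,3,4,5,6,7,8,9,10,11,12,13,14,15}
step 3: p <- ((6 // -2) // 5)        {8,9,10,11,12,13,14,15}
step 4: u <- (u + 3)                 {8,9,10,11,12,13,14,15}
step 5: eval (u < (1 + (tid // 4)))  {8,9,10,11,12,13,14,15}
step 6: u <- ((tid % -3) // 5)       {0,1,2,3,4,5,6,7,8,9,10,11,12,13,14,15}
step 7: u <- (min(2, -4) - (6 * -7)) {0,1,2,3,4,5,6,7,8,9,10,11,12,13,14,15}

Answer: 8 steps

u: 38,38,38,38,38,38,38,38,38,38,38,38,38,38,38,38
p: 1,1,1,1,1,1,1,1,-1,-1,-1,-1,-1,-1,-1,-1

steps = 8; useful = 104; efficiency = 104/128 = 13/16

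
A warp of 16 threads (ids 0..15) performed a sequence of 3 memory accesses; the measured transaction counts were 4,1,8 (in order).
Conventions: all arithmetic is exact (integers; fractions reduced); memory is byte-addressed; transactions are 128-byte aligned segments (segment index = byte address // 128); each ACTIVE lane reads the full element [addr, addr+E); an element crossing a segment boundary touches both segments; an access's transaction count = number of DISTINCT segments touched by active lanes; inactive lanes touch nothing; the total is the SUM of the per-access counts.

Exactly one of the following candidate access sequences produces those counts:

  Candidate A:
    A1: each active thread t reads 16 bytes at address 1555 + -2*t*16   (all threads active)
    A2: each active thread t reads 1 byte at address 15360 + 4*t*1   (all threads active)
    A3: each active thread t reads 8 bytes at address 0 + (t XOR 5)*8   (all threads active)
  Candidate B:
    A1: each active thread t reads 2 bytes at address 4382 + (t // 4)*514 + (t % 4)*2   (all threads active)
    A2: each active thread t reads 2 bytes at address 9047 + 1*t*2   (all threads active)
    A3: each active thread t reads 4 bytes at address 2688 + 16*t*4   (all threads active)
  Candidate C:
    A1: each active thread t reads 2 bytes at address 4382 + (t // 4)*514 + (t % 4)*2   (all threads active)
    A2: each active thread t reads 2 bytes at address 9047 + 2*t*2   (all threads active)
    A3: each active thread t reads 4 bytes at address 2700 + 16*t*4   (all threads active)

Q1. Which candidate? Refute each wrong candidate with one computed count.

A: A1 gives 5 transactions, not 4
C: A2 gives 2 transactions, not 1
B: all counts match (4,1,8)

Answer: B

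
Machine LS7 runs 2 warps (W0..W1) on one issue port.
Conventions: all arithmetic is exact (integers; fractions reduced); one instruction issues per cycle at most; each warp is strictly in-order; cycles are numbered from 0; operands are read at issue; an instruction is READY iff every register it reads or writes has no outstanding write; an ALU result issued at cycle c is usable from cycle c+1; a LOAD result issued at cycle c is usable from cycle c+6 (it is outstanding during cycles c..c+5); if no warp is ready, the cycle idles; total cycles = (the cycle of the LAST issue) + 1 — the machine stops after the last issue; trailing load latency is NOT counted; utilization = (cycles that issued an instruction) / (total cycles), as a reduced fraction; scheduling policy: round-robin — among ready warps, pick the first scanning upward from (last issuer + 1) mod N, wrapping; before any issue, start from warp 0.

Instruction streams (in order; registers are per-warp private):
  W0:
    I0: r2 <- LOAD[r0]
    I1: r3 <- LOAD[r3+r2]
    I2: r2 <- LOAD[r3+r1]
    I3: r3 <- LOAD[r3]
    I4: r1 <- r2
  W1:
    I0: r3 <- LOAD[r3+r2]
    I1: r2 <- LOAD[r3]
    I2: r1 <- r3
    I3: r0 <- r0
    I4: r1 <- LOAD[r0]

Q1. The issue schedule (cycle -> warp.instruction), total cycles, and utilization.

cycle 0: W0.I0
cycle 1: W1.I0
cycle 2: idle
cycle 3: idle
cycle 4: idle
cycle 5: idle
cycle 6: W0.I1
cycle 7: W1.I1
cycle 8: W1.I2
cycle 9: W1.I3
cycle 10: W1.I4
cycle 11: idle
cycle 12: W0.I2
cycle 13: W0.I3
cycle 14: idle
cycle 15: idle
cycle 16: idle
cycle 17: idle
cycle 18: W0.I4

Answer: 19 cycles, utilization 10/19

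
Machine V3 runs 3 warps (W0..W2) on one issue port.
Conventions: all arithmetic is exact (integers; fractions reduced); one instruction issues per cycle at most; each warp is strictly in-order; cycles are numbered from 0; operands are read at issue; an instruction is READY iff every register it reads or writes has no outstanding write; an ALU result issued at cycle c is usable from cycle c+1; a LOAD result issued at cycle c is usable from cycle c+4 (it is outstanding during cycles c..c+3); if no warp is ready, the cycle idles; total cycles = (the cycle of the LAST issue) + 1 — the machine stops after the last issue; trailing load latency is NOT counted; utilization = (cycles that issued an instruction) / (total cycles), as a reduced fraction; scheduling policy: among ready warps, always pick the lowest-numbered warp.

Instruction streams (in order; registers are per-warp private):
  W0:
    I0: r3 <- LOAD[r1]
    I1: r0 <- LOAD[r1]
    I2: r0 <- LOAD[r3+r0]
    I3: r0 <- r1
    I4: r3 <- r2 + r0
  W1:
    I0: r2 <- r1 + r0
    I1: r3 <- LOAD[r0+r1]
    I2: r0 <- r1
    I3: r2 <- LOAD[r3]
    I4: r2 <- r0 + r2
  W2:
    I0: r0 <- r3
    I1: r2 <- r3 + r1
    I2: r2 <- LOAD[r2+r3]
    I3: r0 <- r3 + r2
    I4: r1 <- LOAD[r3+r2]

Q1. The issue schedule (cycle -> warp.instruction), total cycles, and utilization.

cycle 0: W0.I0
cycle 1: W0.I1
cycle 2: W1.I0
cycle 3: W1.I1
cycle 4: W1.I2
cycle 5: W0.I2
cycle 6: W2.I0
cycle 7: W1.I3
cycle 8: W2.I1
cycle 9: W0.I3
cycle 10: W0.I4
cycle 11: W1.I4
cycle 12: W2.I2
cycle 13: idle
cycle 14: idle
cycle 15: idle
cycle 16: W2.I3
cycle 17: W2.I4

Answer: 18 cycles, utilization 5/6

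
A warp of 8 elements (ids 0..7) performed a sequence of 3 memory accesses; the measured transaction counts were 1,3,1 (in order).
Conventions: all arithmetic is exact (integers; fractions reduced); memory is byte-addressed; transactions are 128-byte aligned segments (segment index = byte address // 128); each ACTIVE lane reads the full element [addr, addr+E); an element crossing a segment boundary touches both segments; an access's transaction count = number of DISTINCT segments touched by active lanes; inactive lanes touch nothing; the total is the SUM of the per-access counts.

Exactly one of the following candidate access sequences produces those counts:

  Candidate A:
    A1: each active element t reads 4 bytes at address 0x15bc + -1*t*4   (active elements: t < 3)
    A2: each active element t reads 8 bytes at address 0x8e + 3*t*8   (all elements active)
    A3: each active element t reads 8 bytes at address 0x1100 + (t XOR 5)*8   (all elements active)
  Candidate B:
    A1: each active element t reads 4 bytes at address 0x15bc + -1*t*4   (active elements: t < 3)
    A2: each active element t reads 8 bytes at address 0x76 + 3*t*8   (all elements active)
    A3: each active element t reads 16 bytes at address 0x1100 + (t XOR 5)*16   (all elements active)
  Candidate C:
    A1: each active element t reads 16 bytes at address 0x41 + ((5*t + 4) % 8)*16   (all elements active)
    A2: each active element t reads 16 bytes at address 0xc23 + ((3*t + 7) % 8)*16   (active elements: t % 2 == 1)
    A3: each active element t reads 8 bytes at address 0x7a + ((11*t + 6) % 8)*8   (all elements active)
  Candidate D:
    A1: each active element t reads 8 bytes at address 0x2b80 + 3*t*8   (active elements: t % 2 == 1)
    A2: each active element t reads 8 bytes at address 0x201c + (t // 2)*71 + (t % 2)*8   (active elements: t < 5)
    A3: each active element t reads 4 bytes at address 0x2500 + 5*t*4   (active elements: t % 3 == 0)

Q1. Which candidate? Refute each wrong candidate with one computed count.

A: A2 gives 2 transactions, not 3
C: A1 gives 2 transactions, not 1
D: A1 gives 2 transactions, not 1
B: all counts match (1,3,1)

Answer: B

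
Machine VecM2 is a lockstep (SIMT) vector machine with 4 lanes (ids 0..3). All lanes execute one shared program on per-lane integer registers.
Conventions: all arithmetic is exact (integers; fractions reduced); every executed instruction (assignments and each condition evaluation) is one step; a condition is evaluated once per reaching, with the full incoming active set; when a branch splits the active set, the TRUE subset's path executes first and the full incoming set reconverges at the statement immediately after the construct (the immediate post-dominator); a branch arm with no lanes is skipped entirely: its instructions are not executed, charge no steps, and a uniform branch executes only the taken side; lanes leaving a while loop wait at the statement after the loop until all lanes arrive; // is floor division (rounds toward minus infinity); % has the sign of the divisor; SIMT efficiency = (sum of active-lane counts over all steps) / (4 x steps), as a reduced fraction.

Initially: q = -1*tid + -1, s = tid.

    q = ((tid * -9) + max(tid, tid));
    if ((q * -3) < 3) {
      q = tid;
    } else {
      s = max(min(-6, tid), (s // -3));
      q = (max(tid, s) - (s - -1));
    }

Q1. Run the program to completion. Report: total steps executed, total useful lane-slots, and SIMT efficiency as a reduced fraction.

Answer: 5 steps, 15 useful, 3/4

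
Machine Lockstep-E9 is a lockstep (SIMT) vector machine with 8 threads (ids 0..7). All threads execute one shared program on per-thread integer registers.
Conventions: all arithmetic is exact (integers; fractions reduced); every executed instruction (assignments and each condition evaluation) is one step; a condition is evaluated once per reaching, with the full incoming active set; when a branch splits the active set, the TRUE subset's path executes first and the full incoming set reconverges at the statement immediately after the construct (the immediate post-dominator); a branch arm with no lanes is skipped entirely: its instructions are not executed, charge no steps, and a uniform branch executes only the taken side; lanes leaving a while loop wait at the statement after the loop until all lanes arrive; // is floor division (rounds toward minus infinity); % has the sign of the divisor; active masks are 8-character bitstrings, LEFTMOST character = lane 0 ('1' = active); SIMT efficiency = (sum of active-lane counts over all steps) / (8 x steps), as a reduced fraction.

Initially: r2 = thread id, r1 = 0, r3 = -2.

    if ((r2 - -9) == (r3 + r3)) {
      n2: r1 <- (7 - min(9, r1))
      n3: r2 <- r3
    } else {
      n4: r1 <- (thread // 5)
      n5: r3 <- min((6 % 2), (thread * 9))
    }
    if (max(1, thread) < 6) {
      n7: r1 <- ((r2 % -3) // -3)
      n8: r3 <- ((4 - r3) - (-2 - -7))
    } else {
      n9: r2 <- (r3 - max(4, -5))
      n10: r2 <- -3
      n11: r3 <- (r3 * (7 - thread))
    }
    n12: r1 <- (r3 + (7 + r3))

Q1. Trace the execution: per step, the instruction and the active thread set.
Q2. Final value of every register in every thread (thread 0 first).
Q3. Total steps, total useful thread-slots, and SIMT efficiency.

step 0: eval ((r2 - -9) == (r3 + r3)) 11111111
step 1: r1 <- (thread // 5)          11111111
step 2: r3 <- min((6 % 2), (thread * 9)) 11111111
step 3: eval (max(1, thread) < 6)    11111111
step 4: r1 <- ((r2 % -3) // -3)      11111100
step 5: r3 <- ((4 - r3) - (-2 - -7)) 11111100
step 6: r2 <- (r3 - max(4, -5))      00000011
step 7: r2 <- -3                     00000011
step 8: r3 <- (r3 * (7 - thread))    00000011
step 9: r1 <- (r3 + (7 + r3))        11111111

Answer: 10 steps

r2: 0,1,2,3,4,5,-3,-3
r1: 5,5,5,5,5,5,7,7
r3: -1,-1,-1,-1,-1,-1,0,0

steps = 10; useful = 58; efficiency = 58/80 = 29/40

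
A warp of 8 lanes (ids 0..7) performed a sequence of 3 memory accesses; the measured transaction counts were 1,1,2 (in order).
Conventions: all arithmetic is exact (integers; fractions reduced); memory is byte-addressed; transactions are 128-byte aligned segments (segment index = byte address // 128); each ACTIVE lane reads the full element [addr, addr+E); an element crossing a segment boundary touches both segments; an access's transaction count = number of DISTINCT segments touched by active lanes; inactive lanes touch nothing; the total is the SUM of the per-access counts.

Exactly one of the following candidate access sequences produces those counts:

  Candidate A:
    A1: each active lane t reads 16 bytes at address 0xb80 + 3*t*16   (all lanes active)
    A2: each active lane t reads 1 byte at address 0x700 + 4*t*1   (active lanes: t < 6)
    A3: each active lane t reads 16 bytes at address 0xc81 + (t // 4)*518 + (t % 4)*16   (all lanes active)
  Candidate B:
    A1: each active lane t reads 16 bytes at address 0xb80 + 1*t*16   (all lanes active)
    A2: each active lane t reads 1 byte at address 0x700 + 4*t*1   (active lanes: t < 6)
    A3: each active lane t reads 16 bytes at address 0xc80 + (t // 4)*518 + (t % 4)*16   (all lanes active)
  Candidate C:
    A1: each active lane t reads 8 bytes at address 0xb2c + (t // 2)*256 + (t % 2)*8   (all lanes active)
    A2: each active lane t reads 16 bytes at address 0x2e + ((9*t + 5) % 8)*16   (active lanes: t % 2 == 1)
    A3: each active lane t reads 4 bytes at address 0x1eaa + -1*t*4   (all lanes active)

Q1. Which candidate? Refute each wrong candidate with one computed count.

A: A1 gives 3 transactions, not 1
C: A1 gives 4 transactions, not 1
B: all counts match (1,1,2)

Answer: B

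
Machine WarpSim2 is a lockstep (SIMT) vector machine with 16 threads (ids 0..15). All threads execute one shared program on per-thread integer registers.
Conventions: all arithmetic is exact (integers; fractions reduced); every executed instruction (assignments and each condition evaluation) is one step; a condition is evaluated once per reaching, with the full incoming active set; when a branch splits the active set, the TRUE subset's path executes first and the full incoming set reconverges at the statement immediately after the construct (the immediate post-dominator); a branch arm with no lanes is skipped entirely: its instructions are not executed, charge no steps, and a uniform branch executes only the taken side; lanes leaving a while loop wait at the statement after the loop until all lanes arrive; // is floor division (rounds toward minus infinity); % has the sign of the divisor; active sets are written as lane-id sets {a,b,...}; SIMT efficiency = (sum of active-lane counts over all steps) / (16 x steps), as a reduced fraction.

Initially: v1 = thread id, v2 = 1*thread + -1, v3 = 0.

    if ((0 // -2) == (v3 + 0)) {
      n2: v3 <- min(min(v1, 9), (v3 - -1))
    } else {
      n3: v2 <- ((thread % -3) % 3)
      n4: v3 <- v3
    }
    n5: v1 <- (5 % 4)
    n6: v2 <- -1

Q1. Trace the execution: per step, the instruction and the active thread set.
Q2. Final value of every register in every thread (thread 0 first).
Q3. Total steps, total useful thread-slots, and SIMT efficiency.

step 0: eval ((0 // -2) == (v3 + 0)) {0,1,2,3,4,5,6,7,8,9,10,11,12,13,14,15}
step 1: v3 <- min(min(v1, 9), (v3 - -1)) {0,1,2,3,4,5,6,7,8,9,10,11,12,13,14,15}
step 2: v1 <- (5 % 4)                {0,1,2,3,4,5,6,7,8,9,10,11,12,13,14,15}
step 3: v2 <- -1                     {0,1,2,3,4,5,6,7,8,9,10,11,12,13,14,15}

Answer: 4 steps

v1: 1,1,1,1,1,1,1,1,1,1,1,1,1,1,1,1
v2: -1,-1,-1,-1,-1,-1,-1,-1,-1,-1,-1,-1,-1,-1,-1,-1
v3: 0,1,1,1,1,1,1,1,1,1,1,1,1,1,1,1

steps = 4; useful = 64; efficiency = 64/64 = 1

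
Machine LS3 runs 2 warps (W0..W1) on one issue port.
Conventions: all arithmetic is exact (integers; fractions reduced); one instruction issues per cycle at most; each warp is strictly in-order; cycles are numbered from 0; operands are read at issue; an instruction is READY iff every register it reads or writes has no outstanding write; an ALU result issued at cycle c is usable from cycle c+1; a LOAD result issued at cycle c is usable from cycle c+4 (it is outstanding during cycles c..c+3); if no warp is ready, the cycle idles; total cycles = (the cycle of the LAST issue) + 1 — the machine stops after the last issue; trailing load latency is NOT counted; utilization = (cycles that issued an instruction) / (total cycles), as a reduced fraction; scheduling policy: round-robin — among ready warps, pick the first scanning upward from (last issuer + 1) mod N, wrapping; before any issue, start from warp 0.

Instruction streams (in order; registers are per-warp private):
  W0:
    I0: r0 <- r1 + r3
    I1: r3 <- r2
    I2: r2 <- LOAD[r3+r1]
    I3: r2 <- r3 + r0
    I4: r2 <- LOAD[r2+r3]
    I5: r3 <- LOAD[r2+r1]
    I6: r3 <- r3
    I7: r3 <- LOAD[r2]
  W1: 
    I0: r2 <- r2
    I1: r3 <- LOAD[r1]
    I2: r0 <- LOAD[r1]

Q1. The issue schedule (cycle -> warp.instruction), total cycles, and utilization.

cycle 0: W0.I0
cycle 1: W1.I0
cycle 2: W0.I1
cycle 3: W1.I1
cycle 4: W0.I2
cycle 5: W1.I2
cycle 6: idle
cycle 7: idle
cycle 8: W0.I3
cycle 9: W0.I4
cycle 10: idle
cycle 11: idle
cycle 12: idle
cycle 13: W0.I5
cycle 14: idle
cycle 15: idle
cycle 16: idle
cycle 17: W0.I6
cycle 18: W0.I7

Answer: 19 cycles, utilization 11/19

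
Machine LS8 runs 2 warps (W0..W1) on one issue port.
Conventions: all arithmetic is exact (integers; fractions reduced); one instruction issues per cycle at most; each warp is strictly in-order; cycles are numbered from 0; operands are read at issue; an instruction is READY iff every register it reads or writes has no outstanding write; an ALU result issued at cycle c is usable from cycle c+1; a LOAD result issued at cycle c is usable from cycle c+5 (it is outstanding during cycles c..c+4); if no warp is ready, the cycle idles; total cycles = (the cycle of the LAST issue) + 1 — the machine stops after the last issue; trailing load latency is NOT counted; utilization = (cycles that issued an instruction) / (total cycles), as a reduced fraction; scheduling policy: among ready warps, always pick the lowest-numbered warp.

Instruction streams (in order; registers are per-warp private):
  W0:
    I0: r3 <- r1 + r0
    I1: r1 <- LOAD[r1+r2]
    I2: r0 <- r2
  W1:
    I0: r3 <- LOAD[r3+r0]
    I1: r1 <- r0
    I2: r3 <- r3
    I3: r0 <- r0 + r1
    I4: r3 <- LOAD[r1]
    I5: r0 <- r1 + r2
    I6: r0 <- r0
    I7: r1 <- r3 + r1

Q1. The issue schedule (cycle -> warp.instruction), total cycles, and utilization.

cycle 0: W0.I0
cycle 1: W0.I1
cycle 2: W0.I2
cycle 3: W1.I0
cycle 4: W1.I1
cycle 5: idle
cycle 6: idle
cycle 7: idle
cycle 8: W1.I2
cycle 9: W1.I3
cycle 10: W1.I4
cycle 11: W1.I5
cycle 12: W1.I6
cycle 13: idle
cycle 14: idle
cycle 15: W1.I7

Answer: 16 cycles, utilization 11/16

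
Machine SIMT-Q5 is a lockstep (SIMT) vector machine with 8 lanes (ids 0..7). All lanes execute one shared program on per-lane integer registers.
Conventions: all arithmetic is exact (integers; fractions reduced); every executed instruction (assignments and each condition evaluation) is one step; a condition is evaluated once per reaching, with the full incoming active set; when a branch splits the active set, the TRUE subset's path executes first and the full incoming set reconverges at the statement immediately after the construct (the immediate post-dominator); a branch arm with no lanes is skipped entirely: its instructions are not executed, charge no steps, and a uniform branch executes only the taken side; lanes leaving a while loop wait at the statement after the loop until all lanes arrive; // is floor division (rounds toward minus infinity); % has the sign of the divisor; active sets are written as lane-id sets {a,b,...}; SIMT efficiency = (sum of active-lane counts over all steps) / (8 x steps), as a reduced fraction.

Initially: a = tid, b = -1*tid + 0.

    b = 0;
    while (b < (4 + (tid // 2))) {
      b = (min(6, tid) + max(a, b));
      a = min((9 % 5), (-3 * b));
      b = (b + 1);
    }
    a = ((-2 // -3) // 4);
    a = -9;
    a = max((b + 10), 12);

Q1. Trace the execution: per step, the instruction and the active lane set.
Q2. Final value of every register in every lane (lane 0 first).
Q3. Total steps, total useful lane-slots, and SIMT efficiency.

step 0: b <- 0                       {0,1,2,3,4,5,6,7}
step 1: eval (b < (4 + (tid // 2)))  {0,1,2,3,4,5,6,7}
step 2: b <- (min(6, tid) + max(a, b)) {0,1,2,3,4,5,6,7}
step 3: a <- min((9 % 5), (-3 * b))  {0,1,2,3,4,5,6,7}
step 4: b <- (b + 1)                 {0,1,2,3,4,5,6,7}
step 5: eval (b < (4 + (tid // 2)))  {0,1,2,3,4,5,6,7}
step 6: b <- (min(6, tid) + max(a, b)) {0,1}
step 7: a <- min((9 % 5), (-3 * b))  {0,1}
step 8: b <- (b + 1)                 {0,1}
step 9: eval (b < (4 + (tid // 2)))  {0,1}
step 10: b <- (min(6, tid) + max(a, b)) {0}
step 11: a <- min((9 % 5), (-3 * b))  {0}
step 12: b <- (b + 1)                 {0}
step 13: eval (b < (4 + (tid // 2)))  {0}
step 14: b <- (min(6, tid) + max(a, b)) {0}
step 15: a <- min((9 % 5), (-3 * b))  {0}
step 16: b <- (b + 1)                 {0}
step 17: eval (b < (4 + (tid // 2)))  {0}
step 18: a <- ((-2 // -3) // 4)       {0,1,2,3,4,5,6,7}
step 19: a <- -9                      {0,1,2,3,4,5,6,7}
step 20: a <- max((b + 10), 12)       {0,1,2,3,4,5,6,7}

Answer: 21 steps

a: 14,15,15,17,19,21,23,24
b: 4,5,5,7,9,11,13,14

steps = 21; useful = 88; efficiency = 88/168 = 11/21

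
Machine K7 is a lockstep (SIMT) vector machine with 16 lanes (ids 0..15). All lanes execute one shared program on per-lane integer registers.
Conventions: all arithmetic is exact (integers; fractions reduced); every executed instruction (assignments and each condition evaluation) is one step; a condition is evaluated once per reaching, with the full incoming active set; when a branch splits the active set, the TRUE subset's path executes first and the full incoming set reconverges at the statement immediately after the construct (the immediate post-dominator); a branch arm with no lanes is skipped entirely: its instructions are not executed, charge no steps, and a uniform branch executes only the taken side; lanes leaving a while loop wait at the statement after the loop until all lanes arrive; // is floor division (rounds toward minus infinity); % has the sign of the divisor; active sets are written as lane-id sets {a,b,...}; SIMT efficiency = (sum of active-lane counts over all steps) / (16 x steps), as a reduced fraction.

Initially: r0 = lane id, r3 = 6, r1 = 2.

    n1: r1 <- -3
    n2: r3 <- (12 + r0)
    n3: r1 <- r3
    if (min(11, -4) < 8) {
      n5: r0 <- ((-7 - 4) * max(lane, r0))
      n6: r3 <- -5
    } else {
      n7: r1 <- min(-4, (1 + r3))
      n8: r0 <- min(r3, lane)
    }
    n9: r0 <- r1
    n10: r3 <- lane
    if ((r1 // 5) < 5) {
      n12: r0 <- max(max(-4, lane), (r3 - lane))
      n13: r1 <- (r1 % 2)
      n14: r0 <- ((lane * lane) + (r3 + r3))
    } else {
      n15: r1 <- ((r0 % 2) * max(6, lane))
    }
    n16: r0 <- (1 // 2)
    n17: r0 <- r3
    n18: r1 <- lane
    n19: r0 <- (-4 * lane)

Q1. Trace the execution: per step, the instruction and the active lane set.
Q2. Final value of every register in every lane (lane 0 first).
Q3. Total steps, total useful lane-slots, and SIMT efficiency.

step 0: r1 <- -3                     {0,1,2,3,4,5,6,7,8,9,10,11,12,13,14,15}
step 1: r3 <- (12 + r0)              {0,1,2,3,4,5,6,7,8,9,10,11,12,13,14,15}
step 2: r1 <- r3                     {0,1,2,3,4,5,6,7,8,9,10,11,12,13,14,15}
step 3: eval (min(11, -4) < 8)       {0,1,2,3,4,5,6,7,8,9,10,11,12,13,14,15}
step 4: r0 <- ((-7 - 4) * max(lane, r0)) {0,1,2,3,4,5,6,7,8,9,10,11,12,13,14,15}
step 5: r3 <- -5                     {0,1,2,3,4,5,6,7,8,9,10,11,12,13,14,15}
step 6: r0 <- r1                     {0,1,2,3,4,5,6,7,8,9,10,11,12,13,14,15}
step 7: r3 <- lane                   {0,1,2,3,4,5,6,7,8,9,10,11,12,13,14,15}
step 8: eval ((r1 // 5) < 5)         {0,1,2,3,4,5,6,7,8,9,10,11,12,13,14,15}
step 9: r0 <- max(max(-4, lane), (r3 - lane)) {0,1,2,3,4,5,6,7,8,9,10,11,12}
step 10: r1 <- (r1 % 2)               {0,1,2,3,4,5,6,7,8,9,10,11,12}
step 11: r0 <- ((lane * lane) + (r3 + r3)) {0,1,2,3,4,5,6,7,8,9,10,11,12}
step 12: r1 <- ((r0 % 2) * max(6, lane)) {13,14,15}
step 13: r0 <- (1 // 2)               {0,1,2,3,4,5,6,7,8,9,10,11,12,13,14,15}
step 14: r0 <- r3                     {0,1,2,3,4,5,6,7,8,9,10,11,12,13,14,15}
step 15: r1 <- lane                   {0,1,2,3,4,5,6,7,8,9,10,11,12,13,14,15}
step 16: r0 <- (-4 * lane)            {0,1,2,3,4,5,6,7,8,9,10,11,12,13,14,15}

Answer: 17 steps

r0: 0,-4,-8,-12,-16,-20,-24,-28,-32,-36,-40,-44,-48,-52,-56,-60
r3: 0,1,2,3,4,5,6,7,8,9,10,11,12,13,14,15
r1: 0,1,2,3,4,5,6,7,8,9,10,11,12,13,14,15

steps = 17; useful = 250; efficiency = 250/272 = 125/136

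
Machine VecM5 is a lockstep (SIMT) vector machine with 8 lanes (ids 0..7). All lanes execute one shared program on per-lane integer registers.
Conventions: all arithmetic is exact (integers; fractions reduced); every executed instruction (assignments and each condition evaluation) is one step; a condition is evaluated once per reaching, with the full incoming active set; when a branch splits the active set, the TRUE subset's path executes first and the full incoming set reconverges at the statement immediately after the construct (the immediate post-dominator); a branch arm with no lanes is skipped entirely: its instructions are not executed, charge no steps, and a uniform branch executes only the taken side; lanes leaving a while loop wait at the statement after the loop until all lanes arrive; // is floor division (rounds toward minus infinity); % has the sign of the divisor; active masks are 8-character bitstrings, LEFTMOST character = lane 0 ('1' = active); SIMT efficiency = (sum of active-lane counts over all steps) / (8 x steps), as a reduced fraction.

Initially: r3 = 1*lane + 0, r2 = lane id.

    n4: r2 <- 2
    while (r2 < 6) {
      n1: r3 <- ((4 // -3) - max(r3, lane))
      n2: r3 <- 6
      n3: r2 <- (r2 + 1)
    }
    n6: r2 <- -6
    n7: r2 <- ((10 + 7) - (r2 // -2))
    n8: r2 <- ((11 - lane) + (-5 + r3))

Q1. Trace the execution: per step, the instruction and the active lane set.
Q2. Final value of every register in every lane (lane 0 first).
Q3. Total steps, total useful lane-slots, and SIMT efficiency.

step 0: r2 <- 2                      11111111
step 1: eval (r2 < 6)                11111111
step 2: r3 <- ((4 // -3) - max(r3, lane)) 11111111
step 3: r3 <- 6                      11111111
step 4: r2 <- (r2 + 1)               11111111
step 5: eval (r2 < 6)                11111111
step 6: r3 <- ((4 // -3) - max(r3, lane)) 11111111
step 7: r3 <- 6                      11111111
step 8: r2 <- (r2 + 1)               11111111
step 9: eval (r2 < 6)                11111111
step 10: r3 <- ((4 // -3) - max(r3, lane)) 11111111
step 11: r3 <- 6                      11111111
step 12: r2 <- (r2 + 1)               11111111
step 13: eval (r2 < 6)                11111111
step 14: r3 <- ((4 // -3) - max(r3, lane)) 11111111
step 15: r3 <- 6                      11111111
step 16: r2 <- (r2 + 1)               11111111
step 17: eval (r2 < 6)                11111111
step 18: r2 <- -6                     11111111
step 19: r2 <- ((10 + 7) - (r2 // -2)) 11111111
step 20: r2 <- ((11 - lane) + (-5 + r3)) 11111111

Answer: 21 steps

r3: 6,6,6,6,6,6,6,6
r2: 12,11,10,9,8,7,6,5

steps = 21; useful = 168; efficiency = 168/168 = 1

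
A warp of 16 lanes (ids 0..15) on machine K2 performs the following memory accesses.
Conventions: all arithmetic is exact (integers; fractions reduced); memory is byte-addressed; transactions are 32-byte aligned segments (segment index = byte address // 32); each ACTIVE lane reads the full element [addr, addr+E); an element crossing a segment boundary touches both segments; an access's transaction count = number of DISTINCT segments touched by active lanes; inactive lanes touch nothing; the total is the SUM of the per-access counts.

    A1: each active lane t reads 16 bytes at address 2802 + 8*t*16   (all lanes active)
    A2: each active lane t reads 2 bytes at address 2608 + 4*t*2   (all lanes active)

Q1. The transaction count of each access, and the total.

A1: 32 transactions
A2: 5 transactions

Answer: 32,5; total 37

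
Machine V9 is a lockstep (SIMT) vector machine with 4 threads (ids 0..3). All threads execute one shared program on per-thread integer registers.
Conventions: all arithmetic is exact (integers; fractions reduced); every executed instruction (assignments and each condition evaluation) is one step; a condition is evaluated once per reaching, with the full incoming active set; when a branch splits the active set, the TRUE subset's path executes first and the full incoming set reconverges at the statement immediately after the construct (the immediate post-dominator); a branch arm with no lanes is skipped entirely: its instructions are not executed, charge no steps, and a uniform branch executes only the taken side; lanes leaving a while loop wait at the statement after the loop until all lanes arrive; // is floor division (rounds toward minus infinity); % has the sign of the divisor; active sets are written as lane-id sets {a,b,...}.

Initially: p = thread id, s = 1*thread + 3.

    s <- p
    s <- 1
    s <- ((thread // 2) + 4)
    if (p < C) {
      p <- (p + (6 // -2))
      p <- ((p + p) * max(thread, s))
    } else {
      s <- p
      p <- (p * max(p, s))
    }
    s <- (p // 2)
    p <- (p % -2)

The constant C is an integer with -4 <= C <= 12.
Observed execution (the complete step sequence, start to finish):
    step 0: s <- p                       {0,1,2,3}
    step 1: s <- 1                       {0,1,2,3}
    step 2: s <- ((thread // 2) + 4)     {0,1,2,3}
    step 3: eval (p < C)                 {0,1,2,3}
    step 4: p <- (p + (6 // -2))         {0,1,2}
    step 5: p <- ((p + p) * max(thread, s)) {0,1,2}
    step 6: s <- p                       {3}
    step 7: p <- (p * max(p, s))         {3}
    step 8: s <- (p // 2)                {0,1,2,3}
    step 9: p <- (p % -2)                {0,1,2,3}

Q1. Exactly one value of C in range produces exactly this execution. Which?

Answer: C = 3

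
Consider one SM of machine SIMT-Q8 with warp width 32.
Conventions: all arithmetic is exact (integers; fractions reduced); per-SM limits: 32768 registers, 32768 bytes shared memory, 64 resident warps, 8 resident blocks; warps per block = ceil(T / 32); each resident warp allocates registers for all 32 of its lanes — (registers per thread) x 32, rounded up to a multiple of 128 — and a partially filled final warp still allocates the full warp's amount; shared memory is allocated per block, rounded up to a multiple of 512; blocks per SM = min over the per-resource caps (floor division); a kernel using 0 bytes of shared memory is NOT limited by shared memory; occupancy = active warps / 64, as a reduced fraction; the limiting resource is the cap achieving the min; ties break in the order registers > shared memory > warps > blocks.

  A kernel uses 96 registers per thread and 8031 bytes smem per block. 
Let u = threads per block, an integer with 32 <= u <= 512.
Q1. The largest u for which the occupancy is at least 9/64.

Answer: u = 320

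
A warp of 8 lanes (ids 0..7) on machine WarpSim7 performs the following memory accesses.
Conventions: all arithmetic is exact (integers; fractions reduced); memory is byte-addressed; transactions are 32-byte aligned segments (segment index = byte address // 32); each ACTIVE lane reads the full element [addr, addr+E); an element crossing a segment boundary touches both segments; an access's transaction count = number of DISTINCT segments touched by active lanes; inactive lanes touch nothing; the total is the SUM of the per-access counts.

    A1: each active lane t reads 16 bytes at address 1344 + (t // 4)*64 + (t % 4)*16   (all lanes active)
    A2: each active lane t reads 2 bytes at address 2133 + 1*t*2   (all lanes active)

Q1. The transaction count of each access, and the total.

A1: 4 transactions
A2: 2 transactions

Answer: 4,2; total 6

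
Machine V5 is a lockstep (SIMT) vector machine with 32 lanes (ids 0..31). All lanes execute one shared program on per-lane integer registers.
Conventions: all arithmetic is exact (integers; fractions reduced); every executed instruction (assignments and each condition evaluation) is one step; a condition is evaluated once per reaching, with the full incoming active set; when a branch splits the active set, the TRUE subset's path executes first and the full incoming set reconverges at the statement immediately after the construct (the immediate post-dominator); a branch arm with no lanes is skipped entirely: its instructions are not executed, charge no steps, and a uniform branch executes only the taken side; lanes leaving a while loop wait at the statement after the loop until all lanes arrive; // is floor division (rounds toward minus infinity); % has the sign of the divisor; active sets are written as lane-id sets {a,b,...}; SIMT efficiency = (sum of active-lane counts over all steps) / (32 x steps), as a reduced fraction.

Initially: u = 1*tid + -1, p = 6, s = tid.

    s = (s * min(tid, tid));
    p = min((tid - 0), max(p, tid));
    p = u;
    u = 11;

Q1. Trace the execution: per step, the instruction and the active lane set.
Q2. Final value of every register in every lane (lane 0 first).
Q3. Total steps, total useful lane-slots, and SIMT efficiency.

step 0: s <- (s * min(tid, tid))     {0,1,2,3,4,5,6,7,8,9,10,11,12,13,14,15,16,17,18,19,20,21,22,23,24,25,26,27,28,29,30,31}
step 1: p <- min((tid - 0), max(p, tid)) {0,1,2,3,4,5,6,7,8,9,10,11,12,13,14,15,16,17,18,19,20,21,22,23,24,25,26,27,28,29,30,31}
step 2: p <- u                       {0,1,2,3,4,5,6,7,8,9,10,11,12,13,14,15,16,17,18,19,20,21,22,23,24,25,26,27,28,29,30,31}
step 3: u <- 11                      {0,1,2,3,4,5,6,7,8,9,10,11,12,13,14,15,16,17,18,19,20,21,22,23,24,25,26,27,28,29,30,31}

Answer: 4 steps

u: 11,11,11,11,11,11,11,11,11,11,11,11,11,11,11,11,11,11,11,11,11,11,11,11,11,11,11,11,11,11,11,11
p: -1,0,1,2,3,4,5,6,7,8,9,10,11,12,13,14,15,16,17,18,19,20,21,22,23,24,25,26,27,28,29,30
s: 0,1,4,9,16,25,36,49,64,81,100,121,144,169,196,225,256,289,324,361,400,441,484,529,576,625,676,729,784,841,900,961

steps = 4; useful = 128; efficiency = 128/128 = 1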